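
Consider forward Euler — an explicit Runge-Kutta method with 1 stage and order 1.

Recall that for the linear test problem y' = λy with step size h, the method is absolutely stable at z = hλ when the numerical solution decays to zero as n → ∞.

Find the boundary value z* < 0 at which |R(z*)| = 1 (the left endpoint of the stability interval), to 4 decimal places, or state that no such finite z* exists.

left endpoint -2.0000.

Test eqn y'=λy, z=hλ:
  order 1, 1-stage ⇒ R(z)=1+z
  (e.g. R(-1.19)=-0.19000, |R|=0.19000)

Boundary: |R(x)|=1, x<0.
x=-1.19: |R|=0.1900
|R(-1.92)|=0.9200 |R(-1.77)|=0.7700 |R(-0.72)|=0.2800
Bisect:
  x_lo=-2.5440 |R|=1.5440  x_hi=-0.1049 |R|=0.8951
  mid=-1.32443 |R|=0.32443 →hi
  mid=-1.93420 |R|=0.93420 →hi
  mid=-2.23908 |R|=1.23908 →lo
  mid=-2.08664 |R|=1.08664 →lo
  mid=-2.01042 |R|=1.01042 →lo
  mid=-1.97231 |R|=0.97231 →hi
  mid=-1.99136 |R|=0.99136 →hi
  mid=-2.00089 |R|=1.00089 →lo
  mid=-1.99612 |R|=0.99612 →hi
  ...
  [-2.00014,-1.99999] ⇒ x*=-2.0000
So |R|<1 on (-2.0000, 0).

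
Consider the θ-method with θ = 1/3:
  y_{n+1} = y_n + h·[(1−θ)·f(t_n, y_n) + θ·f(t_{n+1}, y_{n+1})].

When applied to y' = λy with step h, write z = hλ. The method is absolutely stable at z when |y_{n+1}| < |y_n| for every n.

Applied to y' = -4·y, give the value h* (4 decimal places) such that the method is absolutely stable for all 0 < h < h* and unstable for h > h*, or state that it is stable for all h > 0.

(-6.0000,0); λ=-4 ⇒ h* = (6)/4 = 1.5000.

On y'=λy, z=hλ:
  y_{n+1} = y_n + z·[2/3·y_n + 1/3·y_{n+1}] ⇒ (1 − 1/3z)y_{n+1} = (1 + 2/3z)y_n
  so R(z) = (1 + 2/3z)/(1 − 1/3z).

Need |R(x)|<1, x<0.
x=-1.02: |R|=0.2388
R=−1: 1+2/3x = −1+1/3x ⇒ -1/3x=2 ⇒ x=2/(-1/3)=-6.0000
Confirm numerically:
  x=-5.061: |R|=0.88351 <1
  x=-4.528: |R|=0.80446 <1
  x=-3.865: |R|=0.68900 <1
  x=-3.438: |R|=0.60205 <1
  x=-6.553: |R|=1.05789 >1
  x=-6.083: |R|=1.00914 >1
So |R|<1 on (-6.0000, 0).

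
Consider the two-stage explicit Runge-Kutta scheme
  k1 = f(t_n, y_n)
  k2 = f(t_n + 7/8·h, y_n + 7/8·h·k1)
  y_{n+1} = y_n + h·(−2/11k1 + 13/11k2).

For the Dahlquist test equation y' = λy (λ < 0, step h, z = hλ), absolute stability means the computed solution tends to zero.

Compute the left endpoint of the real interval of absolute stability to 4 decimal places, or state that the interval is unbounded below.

z* = -0.9670.

Set f=λy, z=hλ:
  k1=λy_n ⇒ h·k1=z·y_n;  k2=λ(1+7/8z)y_n ⇒ h·k2=z(1+7/8z)y_n
  y_{n+1}/y_n = 1 − 2/11z + 13/11z(1+7/8z) = 1 + z + 91/88z²
  R(z) = 1 + z + 91/88z².

Boundary: |R(x)|=1, x<0.
x=-0.4: |R|=0.7655
R=1: x+91/88x²=0 ⇒ x=−88/91=-0.9670; min R=1−1/(4·91/88)=0.7582>−1
Confirm numerically:
  x=-0.884: |R|=0.92410 <1
  x=-0.585: |R|=0.76889 <1
  x=-0.530: |R|=0.76048 <1
  x=-0.488: |R|=0.75826 <1
  x=-1.542: |R|=1.91682 >1
  x=-1.405: |R|=1.63632 >1
Stable set (-0.9670, 0).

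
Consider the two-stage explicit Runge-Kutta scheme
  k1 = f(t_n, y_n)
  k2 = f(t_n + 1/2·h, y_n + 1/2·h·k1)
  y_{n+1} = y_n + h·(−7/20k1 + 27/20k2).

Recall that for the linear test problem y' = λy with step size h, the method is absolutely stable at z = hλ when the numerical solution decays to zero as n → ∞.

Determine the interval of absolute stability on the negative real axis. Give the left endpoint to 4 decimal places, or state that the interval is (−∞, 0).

On y'=λy, z=hλ:
  k1=λy_n ⇒ h·k1=z·y_n;  k2=λ(1+1/2z)y_n ⇒ h·k2=z(1+1/2z)y_n
  y_{n+1}/y_n = 1 − 7/20z + 27/20z(1+1/2z) = 1 + z + 27/40z²
  R(z) = 1 + z + 27/40z².

Solve |R(x)|<1 on ℝ⁻.
x=-0.63: |R|=0.6379
R=1: x+27/40x²=0 ⇒ x=−40/27=-1.4815; min R=1−1/(4·27/40)=0.6296>−1
Confirm numerically:
  x=-1.417: |R|=0.93833 <1
  x=-0.983: |R|=0.66925 <1
  x=-0.715: |R|=0.63008 <1
  x=-0.689: |R|=0.63144 <1
  x=-1.699: |R|=1.24946 >1
  x=-1.686: |R|=1.23275 >1
Interval (-1.4815, 0).

z∈(-1.4815,0).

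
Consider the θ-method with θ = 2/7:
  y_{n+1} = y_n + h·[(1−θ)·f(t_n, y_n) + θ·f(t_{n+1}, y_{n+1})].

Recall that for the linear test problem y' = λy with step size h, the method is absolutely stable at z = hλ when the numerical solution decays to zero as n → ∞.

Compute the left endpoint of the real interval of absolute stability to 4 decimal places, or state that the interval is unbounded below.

With y'=λy (z=hλ):
  y_{n+1} = y_n + z·[5/7·y_n + 2/7·y_{n+1}] ⇒ (1 − 2/7z)y_{n+1} = (1 + 5/7z)y_n
  R(z) = (1 + 5/7z)/(1 − 2/7z).

Boundary: |R(x)|=1, x<0.
x=-0.94: |R|=0.2590
R=−1: 1+5/7x = −1+2/7x ⇒ -3/7x=2 ⇒ x=2/(-3/7)=-4.6667
Confirm numerically:
  x=-3.687: |R|=0.79553 <1
  x=-2.053: |R|=0.29399 <1
  x=-1.995: |R|=0.27070 <1
  x=-5.210: |R|=1.09357 >1
  x=-5.045: |R|=1.06641 >1
  x=-4.967: |R|=1.05321 >1
Interval (-4.6667, 0).

left endpoint -4.6667.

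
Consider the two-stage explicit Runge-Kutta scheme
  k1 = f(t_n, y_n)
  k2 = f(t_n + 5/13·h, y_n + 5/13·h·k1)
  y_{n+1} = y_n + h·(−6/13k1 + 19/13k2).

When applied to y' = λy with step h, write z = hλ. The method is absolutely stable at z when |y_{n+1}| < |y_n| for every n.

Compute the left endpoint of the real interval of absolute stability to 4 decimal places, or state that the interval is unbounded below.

With y'=λy (z=hλ):
  k1=λy_n ⇒ h·k1=z·y_n;  k2=λ(1+5/13z)y_n ⇒ h·k2=z(1+5/13z)y_n
  y_{n+1}/y_n = 1 − 6/13z + 19/13z(1+5/13z) = 1 + z + 95/169z²
  ⇒ R(z) = 1 + z + 95/169z².

Find x<0 with |R(x)|<1.
x=-0.61: |R|=0.5992
R=1: x+95/169x²=0 ⇒ x=−169/95=-1.7789; min R=1−1/(4·95/169)=0.5553>−1
Confirm numerically:
  x=-1.551: |R|=0.80126 <1
  x=-1.403: |R|=0.70350 <1
  x=-1.147: |R|=0.59254 <1
  x=-0.832: |R|=0.55712 <1
  x=-1.937: |R|=1.17209 >1
  x=-1.868: |R|=1.09351 >1
So |R|<1 on (-1.7789, 0).

left endpoint -1.7789.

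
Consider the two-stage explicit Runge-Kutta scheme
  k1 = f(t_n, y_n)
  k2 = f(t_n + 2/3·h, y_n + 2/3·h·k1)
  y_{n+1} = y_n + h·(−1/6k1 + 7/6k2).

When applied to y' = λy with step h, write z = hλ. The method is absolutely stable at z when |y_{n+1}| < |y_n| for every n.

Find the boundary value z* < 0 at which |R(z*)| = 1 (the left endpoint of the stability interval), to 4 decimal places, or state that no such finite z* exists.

left endpoint -1.2857.

With y'=λy (z=hλ):
  k1=λy_n ⇒ h·k1=z·y_n;  k2=λ(1+2/3z)y_n ⇒ h·k2=z(1+2/3z)y_n
  y_{n+1}/y_n = 1 − 1/6z + 7/6z(1+2/3z) = 1 + z + 7/9z²
  ⇒ R(z) = 1 + z + 7/9z².

Solve |R(x)|<1 on ℝ⁻.
x=-1.57: |R|=1.3471
R=1: x+7/9x²=0 ⇒ x=−9/7=-1.2857; min R=1−1/(4·7/9)=0.6786>−1
Confirm numerically:
  x=-0.844: |R|=0.71004 <1
  x=-0.701: |R|=0.68120 <1
  x=-0.669: |R|=0.67910 <1
  x=-0.606: |R|=0.67963 <1
  x=-1.656: |R|=1.47693 >1
  x=-1.317: |R|=1.03205 >1
Interval (-1.2857, 0).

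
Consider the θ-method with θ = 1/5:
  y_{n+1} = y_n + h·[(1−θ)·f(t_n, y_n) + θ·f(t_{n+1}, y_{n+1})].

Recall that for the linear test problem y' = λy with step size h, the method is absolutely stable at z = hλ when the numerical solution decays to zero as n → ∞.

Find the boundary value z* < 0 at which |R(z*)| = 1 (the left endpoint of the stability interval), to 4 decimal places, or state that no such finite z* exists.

z* = -3.3333.

Set f=λy, z=hλ:
  y_{n+1} = y_n + z·[4/5·y_n + 1/5·y_{n+1}] ⇒ (1 − 1/5z)y_{n+1} = (1 + 4/5z)y_n
  ⇒ R(z) = (1 + 4/5z)/(1 − 1/5z).

Need |R(x)|<1, x<0.
x=-1.11: |R|=0.0917
R=−1: 1+4/5x = −1+1/5x ⇒ -3/5x=2 ⇒ x=2/(-3/5)=-3.3333
Confirm numerically:
  x=-2.246: |R|=0.54982 <1
  x=-2.061: |R|=0.45943 <1
  x=-1.369: |R|=0.07474 <1
  x=-1.367: |R|=0.07350 <1
  x=-3.671: |R|=1.11683 >1
  x=-3.540: |R|=1.07260 >1
Stable set (-3.3333, 0).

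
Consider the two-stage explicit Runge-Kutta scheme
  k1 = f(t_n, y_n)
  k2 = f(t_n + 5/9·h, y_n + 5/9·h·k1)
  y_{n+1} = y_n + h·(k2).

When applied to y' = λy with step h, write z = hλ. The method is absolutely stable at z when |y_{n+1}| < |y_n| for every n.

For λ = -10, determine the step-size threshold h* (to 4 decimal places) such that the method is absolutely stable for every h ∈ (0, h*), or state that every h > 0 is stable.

Set f=λy, z=hλ:
  k1=λy_n ⇒ h·k1=z·y_n;  k2=λ(1+5/9z)y_n ⇒ h·k2=z(1+5/9z)y_n
  y_{n+1}/y_n = 1 + z(1+5/9z) = 1 + z + 5/9z²
  so R(z) = 1 + z + 5/9z².

Find x<0 with |R(x)|<1.
x=-0.59: |R|=0.6034
R=1: x+5/9x²=0 ⇒ x=−9/5=-1.8000; min R=1−1/(4·5/9)=0.5500>−1
Confirm numerically:
  x=-1.594: |R|=0.81758 <1
  x=-1.363: |R|=0.66909 <1
  x=-1.321: |R|=0.64847 <1
  x=-2.324: |R|=1.67654 >1
  x=-2.320: |R|=1.67022 >1
  x=-2.154: |R|=1.42362 >1
So |R|<1 on (-1.8000, 0).

(-1.8000,0); λ=-10 ⇒ h* = (9/5)/10 = 0.1800.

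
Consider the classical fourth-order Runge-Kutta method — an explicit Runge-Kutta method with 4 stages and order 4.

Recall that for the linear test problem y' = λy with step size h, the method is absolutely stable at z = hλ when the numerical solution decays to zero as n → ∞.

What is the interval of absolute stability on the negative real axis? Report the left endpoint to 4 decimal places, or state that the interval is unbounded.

(-2.7853, 0).

Test eqn y'=λy, z=hλ:
  order 4, 4-stage ⇒ R(z)=1+z+z^2/2+z^3/6+z^4/24
  (e.g. R(-1.75)=0.27881, |R|=0.27881)

Boundary: |R(x)|=1, x<0.
x=-1.75: |R|=0.2788
|R(-3.17)|=1.7528 |R(-2.85)|=1.1020 |R(-1.13)|=0.3359
Bisect:
  x_lo=-3.5310 |R|=2.8426  x_hi=-0.0921 |R|=0.9120
  mid=-1.81156 |R|=0.28721 →hi
  mid=-2.67126 |R|=0.84126 →hi
  mid=-3.10112 |R|=1.59036 →lo
  mid=-2.88619 |R|=1.16309 →lo
  mid=-2.77873 |R|=0.99015 →hi
  mid=-2.83246 |R|=1.07347 →lo
  mid=-2.80559 |R|=1.03104 →lo
  mid=-2.79216 |R|=1.01040 →lo
  mid=-2.78544 |R|=1.00023 →lo
  ...
  [-2.78544,-2.78523] ⇒ x*=-2.7853
So |R|<1 on (-2.7853, 0).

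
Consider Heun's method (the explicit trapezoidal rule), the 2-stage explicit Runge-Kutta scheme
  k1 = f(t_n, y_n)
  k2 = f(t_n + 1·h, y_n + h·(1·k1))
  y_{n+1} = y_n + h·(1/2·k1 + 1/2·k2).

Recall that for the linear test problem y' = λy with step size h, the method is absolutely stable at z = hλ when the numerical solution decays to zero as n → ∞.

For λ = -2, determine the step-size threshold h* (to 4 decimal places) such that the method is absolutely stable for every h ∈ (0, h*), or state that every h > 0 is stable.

(-2.0000,0); λ=-2 ⇒ h* = 1.0000.

With y'=λy (z=hλ):
  order 2, 2-stage ⇒ R(z)=1+z+z^2/2
  (e.g. R(-1.72)=0.75920, |R|=0.75920)

Need |R(x)|<1, x<0.
x=-1.72: |R|=0.7592
|R(-0.74)|=0.5338 |R(-0.73)|=0.5364 |R(-0.52)|=0.6152
Bisect:
  x_lo=-2.8800 |R|=2.2671  x_hi=-0.1564 |R|=0.8558
  mid=-1.51820 |R|=0.63426 →hi
  mid=-2.19908 |R|=1.21890 →lo
  mid=-1.85864 |R|=0.86863 →hi
  mid=-2.02886 |R|=1.02928 →lo
  mid=-1.94375 |R|=0.94533 →hi
  mid=-1.98630 |R|=0.98640 →hi
  mid=-2.00758 |R|=1.00761 →lo
  ...
  [-2.00010,-1.99993] ⇒ x*=-2.0000
Interval (-2.0000, 0).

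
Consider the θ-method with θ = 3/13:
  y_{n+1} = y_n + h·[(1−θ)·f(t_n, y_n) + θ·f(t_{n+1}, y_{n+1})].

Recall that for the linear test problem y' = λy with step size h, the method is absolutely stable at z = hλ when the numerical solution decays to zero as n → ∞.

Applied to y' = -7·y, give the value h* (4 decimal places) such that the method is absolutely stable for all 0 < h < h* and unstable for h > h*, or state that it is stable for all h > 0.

(-3.7143,0); λ=-7 ⇒ h* = (26/7)/7 = 0.5306.

With y'=λy (z=hλ):
  y_{n+1} = y_n + z·[10/13·y_n + 3/13·y_{n+1}] ⇒ (1 − 3/13z)y_{n+1} = (1 + 10/13z)y_n
  so R(z) = (1 + 10/13z)/(1 − 3/13z).

Solve |R(x)|<1 on ℝ⁻.
x=-1.58: |R|=0.1578
R=−1: 1+10/13x = −1+3/13x ⇒ -7/13x=2 ⇒ x=2/(-7/13)=-3.7143
Confirm numerically:
  x=-2.677: |R|=0.65475 <1
  x=-1.906: |R|=0.32375 <1
  x=-1.801: |R|=0.27224 <1
  x=-4.247: |R|=1.14487 >1
  x=-4.095: |R|=1.10540 >1
  x=-3.979: |R|=1.07431 >1
Stable set (-3.7143, 0).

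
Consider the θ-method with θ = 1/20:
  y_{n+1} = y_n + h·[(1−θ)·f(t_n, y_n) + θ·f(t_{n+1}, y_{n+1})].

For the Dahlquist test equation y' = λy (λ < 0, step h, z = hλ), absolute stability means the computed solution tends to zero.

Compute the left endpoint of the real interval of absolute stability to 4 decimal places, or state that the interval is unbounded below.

left endpoint -2.2222.

Set f=λy, z=hλ:
  y_{n+1} = y_n + z·[19/20·y_n + 1/20·y_{n+1}] ⇒ (1 − 1/20z)y_{n+1} = (1 + 19/20z)y_n
  R(z) = (1 + 19/20z)/(1 − 1/20z).

Need |R(x)|<1, x<0.
x=-1.51: |R|=0.4040
R=−1: 1+19/20x = −1+1/20x ⇒ -9/10x=2 ⇒ x=2/(-9/10)=-2.2222
Confirm numerically:
  x=-2.067: |R|=0.87339 <1
  x=-1.277: |R|=0.20036 <1
  x=-1.264: |R|=0.18886 <1
  x=-1.239: |R|=0.16672 <1
  x=-2.625: |R|=1.32044 >1
  x=-2.403: |R|=1.14525 >1
Stable set (-2.2222, 0).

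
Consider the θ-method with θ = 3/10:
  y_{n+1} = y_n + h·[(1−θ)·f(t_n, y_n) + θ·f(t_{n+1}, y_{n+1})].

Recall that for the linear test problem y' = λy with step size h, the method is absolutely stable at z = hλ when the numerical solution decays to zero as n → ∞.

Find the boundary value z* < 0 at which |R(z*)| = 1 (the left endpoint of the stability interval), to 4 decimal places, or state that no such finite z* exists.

Set f=λy, z=hλ:
  y_{n+1} = y_n + z·[7/10·y_n + 3/10·y_{n+1}] ⇒ (1 − 3/10z)y_{n+1} = (1 + 7/10z)y_n
  ⇒ R(z) = (1 + 7/10z)/(1 − 3/10z).

Boundary: |R(x)|=1, x<0.
x=-0.6: |R|=0.4915
R=−1: 1+7/10x = −1+3/10x ⇒ -2/5x=2 ⇒ x=2/(-2/5)=-5.0000
Confirm numerically:
  x=-3.306: |R|=0.65981 <1
  x=-2.068: |R|=0.27623 <1
  x=-2.017: |R|=0.25662 <1
  x=-5.551: |R|=1.08269 >1
  x=-5.263: |R|=1.04079 >1
  x=-5.138: |R|=1.02172 >1
So |R|<1 on (-5.0000, 0).

z* = -5.0000.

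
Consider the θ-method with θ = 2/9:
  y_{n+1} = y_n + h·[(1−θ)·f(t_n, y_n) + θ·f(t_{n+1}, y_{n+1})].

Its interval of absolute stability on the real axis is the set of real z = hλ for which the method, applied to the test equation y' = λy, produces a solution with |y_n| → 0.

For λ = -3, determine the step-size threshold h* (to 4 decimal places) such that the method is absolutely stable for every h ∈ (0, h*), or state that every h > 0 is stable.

Set f=λy, z=hλ:
  y_{n+1} = y_n + z·[7/9·y_n + 2/9·y_{n+1}] ⇒ (1 − 2/9z)y_{n+1} = (1 + 7/9z)y_n
  R(z) = (1 + 7/9z)/(1 − 2/9z).

Solve |R(x)|<1 on ℝ⁻.
x=-0.77: |R|=0.3425
R=−1: 1+7/9x = −1+2/9x ⇒ -5/9x=2 ⇒ x=2/(-5/9)=-3.6000
Confirm numerically:
  x=-3.247: |R|=0.88608 <1
  x=-3.242: |R|=0.88440 <1
  x=-2.971: |R|=0.78952 <1
  x=-2.055: |R|=0.41076 <1
  x=-4.143: |R|=1.15706 >1
  x=-4.062: |R|=1.13490 >1
  x=-3.960: |R|=1.10638 >1
So |R|<1 on (-3.6000, 0).

(-3.6000,0); λ=-3 ⇒ h* = (18/5)/3 = 1.2000.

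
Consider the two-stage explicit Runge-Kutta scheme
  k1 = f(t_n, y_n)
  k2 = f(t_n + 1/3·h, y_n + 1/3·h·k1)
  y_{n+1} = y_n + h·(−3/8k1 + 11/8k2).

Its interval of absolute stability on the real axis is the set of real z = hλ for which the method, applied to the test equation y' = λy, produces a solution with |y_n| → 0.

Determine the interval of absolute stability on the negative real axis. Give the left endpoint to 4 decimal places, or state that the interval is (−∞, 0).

Set f=λy, z=hλ:
  k1=λy_n ⇒ h·k1=z·y_n;  k2=λ(1+1/3z)y_n ⇒ h·k2=z(1+1/3z)y_n
  y_{n+1}/y_n = 1 − 3/8z + 11/8z(1+1/3z) = 1 + z + 11/24z²
  so R(z) = 1 + z + 11/24z².

Boundary: |R(x)|=1, x<0.
x=-1.13: |R|=0.4552
R=1: x+11/24x²=0 ⇒ x=−24/11=-2.1818; min R=1−1/(4·11/24)=0.4545>−1
Confirm numerically:
  x=-1.559: |R|=0.55497 <1
  x=-1.544: |R|=0.54864 <1
  x=-0.993: |R|=0.45894 <1
  x=-2.576: |R|=1.46540 >1
  x=-2.503: |R|=1.36846 >1
  x=-2.265: |R|=1.08635 >1
So |R|<1 on (-2.1818, 0).

z∈(-2.1818,0).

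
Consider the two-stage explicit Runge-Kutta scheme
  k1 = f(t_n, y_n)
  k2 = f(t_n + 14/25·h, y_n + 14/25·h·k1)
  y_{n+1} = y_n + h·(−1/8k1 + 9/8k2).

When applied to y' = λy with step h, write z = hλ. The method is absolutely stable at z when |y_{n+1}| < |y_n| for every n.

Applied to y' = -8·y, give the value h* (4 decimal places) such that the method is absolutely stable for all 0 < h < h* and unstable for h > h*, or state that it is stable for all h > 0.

(-1.5873,0); λ=-8 ⇒ h* = (100/63)/8 = 0.1984.

Set f=λy, z=hλ:
  k1=λy_n ⇒ h·k1=z·y_n;  k2=λ(1+14/25z)y_n ⇒ h·k2=z(1+14/25z)y_n
  y_{n+1}/y_n = 1 − 1/8z + 9/8z(1+14/25z) = 1 + z + 63/100z²
  R(z) = 1 + z + 63/100z².

Find x<0 with |R(x)|<1.
x=-0.51: |R|=0.6539
R=1: x+63/100x²=0 ⇒ x=−100/63=-1.5873; min R=1−1/(4·63/100)=0.6032>−1
Confirm numerically:
  x=-1.025: |R|=0.63689 <1
  x=-0.894: |R|=0.60952 <1
  x=-0.891: |R|=0.60915 <1
  x=-2.061: |R|=1.61506 >1
  x=-2.018: |R|=1.54756 >1
  x=-1.824: |R|=1.27199 >1
Interval (-1.5873, 0).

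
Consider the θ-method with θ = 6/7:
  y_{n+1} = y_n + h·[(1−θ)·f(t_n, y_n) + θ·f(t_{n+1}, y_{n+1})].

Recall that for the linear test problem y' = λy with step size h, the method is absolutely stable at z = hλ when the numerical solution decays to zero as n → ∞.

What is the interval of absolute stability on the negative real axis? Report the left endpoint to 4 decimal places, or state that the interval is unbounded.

On y'=λy, z=hλ:
  y_{n+1} = y_n + z·[1/7·y_n + 6/7·y_{n+1}] ⇒ (1 − 6/7z)y_{n+1} = (1 + 1/7z)y_n
  ⇒ R(z) = (1 + 1/7z)/(1 − 6/7z).

Solve |R(x)|<1 on ℝ⁻.
x=-1.58: |R|=0.3289
x=-2: |R|=0.2632
x=-10: |R|=0.0448
x=-100: |R|=0.1532
θ=6/7≥1/2 ⇒ |1+1/7x|<|1−6/7x| ∀x<0 ⇒ unbounded interval.

interval (−∞, 0).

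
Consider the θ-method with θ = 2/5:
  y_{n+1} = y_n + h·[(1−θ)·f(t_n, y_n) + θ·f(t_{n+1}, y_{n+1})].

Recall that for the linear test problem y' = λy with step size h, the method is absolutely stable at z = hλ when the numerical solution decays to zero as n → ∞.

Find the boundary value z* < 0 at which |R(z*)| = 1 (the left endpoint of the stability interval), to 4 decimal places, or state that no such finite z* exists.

With y'=λy (z=hλ):
  y_{n+1} = y_n + z·[3/5·y_n + 2/5·y_{n+1}] ⇒ (1 − 2/5z)y_{n+1} = (1 + 3/5z)y_n
  so R(z) = (1 + 3/5z)/(1 − 2/5z).

Need |R(x)|<1, x<0.
x=-1.12: |R|=0.2265
R=−1: 1+3/5x = −1+2/5x ⇒ -1/5x=2 ⇒ x=2/(-1/5)=-10.0000
Confirm numerically:
  x=-7.951: |R|=0.90197 <1
  x=-6.341: |R|=0.79307 <1
  x=-5.691: |R|=0.73697 <1
  x=-5.502: |R|=0.71895 <1
  x=-10.149: |R|=1.00589 >1
  x=-10.141: |R|=1.00558 >1
  x=-10.130: |R|=1.00515 >1
Stable set (-10.0000, 0).

z* = -10.0000.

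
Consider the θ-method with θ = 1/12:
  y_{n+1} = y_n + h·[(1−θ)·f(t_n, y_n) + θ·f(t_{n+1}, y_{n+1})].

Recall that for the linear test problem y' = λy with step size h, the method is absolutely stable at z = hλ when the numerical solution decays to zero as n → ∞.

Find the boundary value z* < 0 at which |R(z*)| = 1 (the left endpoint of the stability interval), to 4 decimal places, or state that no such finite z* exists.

Set f=λy, z=hλ:
  y_{n+1} = y_n + z·[11/12·y_n + 1/12·y_{n+1}] ⇒ (1 − 1/12z)y_{n+1} = (1 + 11/12z)y_n
  Hence R(z) = (1 + 11/12z)/(1 − 1/12z).

Boundary: |R(x)|=1, x<0.
x=-1.49: |R|=0.3254
R=−1: 1+11/12x = −1+1/12x ⇒ -5/6x=2 ⇒ x=2/(-5/6)=-2.4000
Confirm numerically:
  x=-2.373: |R|=0.98121 <1
  x=-2.190: |R|=0.85201 <1
  x=-1.922: |R|=0.65666 <1
  x=-1.124: |R|=0.02774 <1
  x=-2.762: |R|=1.24522 >1
  x=-2.609: |R|=1.14306 >1
So |R|<1 on (-2.4000, 0).

left endpoint -2.4000.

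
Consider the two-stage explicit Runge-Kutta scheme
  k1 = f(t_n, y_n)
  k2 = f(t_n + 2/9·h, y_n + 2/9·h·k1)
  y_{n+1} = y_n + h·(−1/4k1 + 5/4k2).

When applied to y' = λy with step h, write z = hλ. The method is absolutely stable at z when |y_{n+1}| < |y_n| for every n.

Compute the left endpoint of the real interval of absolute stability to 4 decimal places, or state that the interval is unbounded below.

z* = -3.6000.

Set f=λy, z=hλ:
  k1=λy_n ⇒ h·k1=z·y_n;  k2=λ(1+2/9z)y_n ⇒ h·k2=z(1+2/9z)y_n
  y_{n+1}/y_n = 1 − 1/4z + 5/4z(1+2/9z) = 1 + z + 5/18z²
  Hence R(z) = 1 + z + 5/18z².

Solve |R(x)|<1 on ℝ⁻.
x=-1.7: |R|=0.1028
R=1: x+5/18x²=0 ⇒ x=−18/5=-3.6000; min R=1−1/(4·5/18)=0.1000>−1
Confirm numerically:
  x=-2.557: |R|=0.25918 <1
  x=-2.478: |R|=0.22769 <1
  x=-1.816: |R|=0.10007 <1
  x=-1.747: |R|=0.10078 <1
  x=-4.104: |R|=1.57456 >1
  x=-3.771: |R|=1.17912 >1
  x=-3.645: |R|=1.04556 >1
Stable set (-3.6000, 0).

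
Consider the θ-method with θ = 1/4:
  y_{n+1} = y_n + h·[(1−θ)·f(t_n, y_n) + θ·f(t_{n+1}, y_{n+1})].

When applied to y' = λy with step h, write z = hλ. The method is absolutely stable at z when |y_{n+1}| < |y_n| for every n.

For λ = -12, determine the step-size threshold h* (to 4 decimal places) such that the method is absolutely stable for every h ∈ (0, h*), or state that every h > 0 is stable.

(-4.0000,0); λ=-12 ⇒ h* = (4)/12 = 0.3333.

Test eqn y'=λy, z=hλ:
  y_{n+1} = y_n + z·[3/4·y_n + 1/4·y_{n+1}] ⇒ (1 − 1/4z)y_{n+1} = (1 + 3/4z)y_n
  so R(z) = (1 + 3/4z)/(1 − 1/4z).

Boundary: |R(x)|=1, x<0.
x=-0.49: |R|=0.5635
R=−1: 1+3/4x = −1+1/4x ⇒ -1/2x=2 ⇒ x=2/(-1/2)=-4.0000
Confirm numerically:
  x=-2.912: |R|=0.68519 <1
  x=-2.416: |R|=0.50623 <1
  x=-1.906: |R|=0.29089 <1
  x=-1.863: |R|=0.27102 <1
  x=-4.401: |R|=1.09546 >1
  x=-4.358: |R|=1.08567 >1
Interval (-4.0000, 0).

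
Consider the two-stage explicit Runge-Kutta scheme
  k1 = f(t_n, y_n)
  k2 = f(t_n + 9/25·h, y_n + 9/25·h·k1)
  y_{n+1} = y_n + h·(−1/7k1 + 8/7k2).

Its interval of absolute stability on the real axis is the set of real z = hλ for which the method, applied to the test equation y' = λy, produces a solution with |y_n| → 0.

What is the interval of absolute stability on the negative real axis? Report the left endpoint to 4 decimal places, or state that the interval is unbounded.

z∈(-2.4306,0).

With y'=λy (z=hλ):
  k1=λy_n ⇒ h·k1=z·y_n;  k2=λ(1+9/25z)y_n ⇒ h·k2=z(1+9/25z)y_n
  y_{n+1}/y_n = 1 − 1/7z + 8/7z(1+9/25z) = 1 + z + 72/175z²
  ⇒ R(z) = 1 + z + 72/175z².

Solve |R(x)|<1 on ℝ⁻.
x=-0.47: |R|=0.6209
R=1: x+72/175x²=0 ⇒ x=−175/72=-2.4306; min R=1−1/(4·72/175)=0.3924>−1
Confirm numerically:
  x=-2.273: |R|=0.85266 <1
  x=-2.059: |R|=0.68524 <1
  x=-1.117: |R|=0.39633 <1
  x=-0.979: |R|=0.41533 <1
  x=-2.893: |R|=1.55043 >1
  x=-2.480: |R|=1.05045 >1
Interval (-2.4306, 0).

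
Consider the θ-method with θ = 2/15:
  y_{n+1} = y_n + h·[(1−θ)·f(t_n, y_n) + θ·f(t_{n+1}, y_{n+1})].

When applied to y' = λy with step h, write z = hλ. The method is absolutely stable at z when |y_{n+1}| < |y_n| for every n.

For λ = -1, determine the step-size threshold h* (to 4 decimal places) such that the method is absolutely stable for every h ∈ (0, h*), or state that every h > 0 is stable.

Test eqn y'=λy, z=hλ:
  y_{n+1} = y_n + z·[13/15·y_n + 2/15·y_{n+1}] ⇒ (1 − 2/15z)y_{n+1} = (1 + 13/15z)y_n
  R(z) = (1 + 13/15z)/(1 − 2/15z).

Boundary: |R(x)|=1, x<0.
x=-0.43: |R|=0.5933
R=−1: 1+13/15x = −1+2/15x ⇒ -11/15x=2 ⇒ x=2/(-11/15)=-2.7273
Confirm numerically:
  x=-2.680: |R|=0.97446 <1
  x=-1.909: |R|=0.52168 <1
  x=-1.880: |R|=0.50320 <1
  x=-3.158: |R|=1.22227 >1
  x=-3.138: |R|=1.21235 >1
  x=-2.775: |R|=1.02555 >1
Stable set (-2.7273, 0).

(-2.7273,0); λ=-1 ⇒ h* = (30/11)/1 = 2.7273.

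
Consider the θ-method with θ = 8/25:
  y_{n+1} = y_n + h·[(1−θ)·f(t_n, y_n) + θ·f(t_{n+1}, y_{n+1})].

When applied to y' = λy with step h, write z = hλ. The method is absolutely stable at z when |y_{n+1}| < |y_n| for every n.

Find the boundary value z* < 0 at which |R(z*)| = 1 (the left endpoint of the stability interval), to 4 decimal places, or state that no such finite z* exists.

z* = -5.5556.

Test eqn y'=λy, z=hλ:
  y_{n+1} = y_n + z·[17/25·y_n + 8/25·y_{n+1}] ⇒ (1 − 8/25z)y_{n+1} = (1 + 17/25z)y_n
  Hence R(z) = (1 + 17/25z)/(1 − 8/25z).

Need |R(x)|<1, x<0.
x=-0.94: |R|=0.2774
R=−1: 1+17/25x = −1+8/25x ⇒ -9/25x=2 ⇒ x=2/(-9/25)=-5.5556
Confirm numerically:
  x=-5.165: |R|=0.94700 <1
  x=-4.182: |R|=0.78852 <1
  x=-3.669: |R|=0.68761 <1
  x=-3.334: |R|=0.61306 <1
  x=-6.142: |R|=1.07119 >1
  x=-5.797: |R|=1.03044 >1
  x=-5.668: |R|=1.01439 >1
Stable set (-5.5556, 0).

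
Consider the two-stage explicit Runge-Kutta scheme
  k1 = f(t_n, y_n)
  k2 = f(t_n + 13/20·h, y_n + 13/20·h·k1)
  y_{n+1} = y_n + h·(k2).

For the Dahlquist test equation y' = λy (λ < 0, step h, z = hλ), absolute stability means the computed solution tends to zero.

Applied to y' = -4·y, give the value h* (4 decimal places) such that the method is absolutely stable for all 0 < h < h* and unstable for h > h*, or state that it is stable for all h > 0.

(-1.5385,0); λ=-4 ⇒ h* = (20/13)/4 = 0.3846.

Test eqn y'=λy, z=hλ:
  k1=λy_n ⇒ h·k1=z·y_n;  k2=λ(1+13/20z)y_n ⇒ h·k2=z(1+13/20z)y_n
  y_{n+1}/y_n = 1 + z(1+13/20z) = 1 + z + 13/20z²
  so R(z) = 1 + z + 13/20z².

Find x<0 with |R(x)|<1.
x=-0.7: |R|=0.6185
R=1: x+13/20x²=0 ⇒ x=−20/13=-1.5385; min R=1−1/(4·13/20)=0.6154>−1
Confirm numerically:
  x=-1.026: |R|=0.65824 <1
  x=-0.978: |R|=0.64371 <1
  x=-0.858: |R|=0.62051 <1
  x=-0.647: |R|=0.62510 <1
  x=-1.922: |R|=1.47915 >1
  x=-1.817: |R|=1.32897 >1
So |R|<1 on (-1.5385, 0).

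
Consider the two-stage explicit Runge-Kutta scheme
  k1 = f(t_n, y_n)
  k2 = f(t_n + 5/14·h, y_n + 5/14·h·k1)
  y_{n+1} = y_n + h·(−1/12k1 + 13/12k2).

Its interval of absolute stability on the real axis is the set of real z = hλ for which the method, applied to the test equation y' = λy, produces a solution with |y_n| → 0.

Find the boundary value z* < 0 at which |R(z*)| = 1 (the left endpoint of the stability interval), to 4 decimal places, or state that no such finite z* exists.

On y'=λy, z=hλ:
  k1=λy_n ⇒ h·k1=z·y_n;  k2=λ(1+5/14z)y_n ⇒ h·k2=z(1+5/14z)y_n
  y_{n+1}/y_n = 1 − 1/12z + 13/12z(1+5/14z) = 1 + z + 65/168z²
  R(z) = 1 + z + 65/168z².

Solve |R(x)|<1 on ℝ⁻.
x=-0.48: |R|=0.6091
R=1: x+65/168x²=0 ⇒ x=−168/65=-2.5846; min R=1−1/(4·65/168)=0.3538>−1
Confirm numerically:
  x=-2.425: |R|=0.85024 <1
  x=-2.212: |R|=0.68110 <1
  x=-1.766: |R|=0.44066 <1
  x=-1.139: |R|=0.36294 <1
  x=-2.995: |R|=1.47555 >1
  x=-2.712: |R|=1.13366 >1
Stable set (-2.5846, 0).

z* = -2.5846.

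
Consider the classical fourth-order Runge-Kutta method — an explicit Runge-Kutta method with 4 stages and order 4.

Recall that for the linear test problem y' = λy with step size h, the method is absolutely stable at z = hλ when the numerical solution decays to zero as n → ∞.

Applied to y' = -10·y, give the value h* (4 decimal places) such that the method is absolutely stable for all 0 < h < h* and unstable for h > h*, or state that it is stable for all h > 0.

On y'=λy, z=hλ:
  order 4, 4-stage ⇒ R(z)=1+z+z^2/2+z^3/6+z^4/24
  (e.g. R(-1.64)=0.27106, |R|=0.27106)

Solve |R(x)|<1 on ℝ⁻.
x=-1.64: |R|=0.2711
|R(-2.51)|=0.6583 |R(-2)|=0.3333 |R(-0.83)|=0.4389
Bisect:
  x_lo=-3.5862 |R|=3.0490  x_hi=-0.1655 |R|=0.8475
  mid=-1.87582 |R|=0.29934 →hi
  mid=-2.73101 |R|=0.92119 →hi
  mid=-3.15860 |R|=1.72500 →lo
  mid=-2.94480 |R|=1.26836 →lo
  mid=-2.83790 |R|=1.08226 →lo
  mid=-2.78446 |R|=0.99874 →hi
  mid=-2.81118 |R|=1.03973 →lo
  mid=-2.79782 |R|=1.01905 →lo
  ...
  [-2.78550,-2.78529] ⇒ x*=-2.7853
Interval (-2.7853, 0).

(-2.7853,0); λ=-10 ⇒ h* = 0.2785.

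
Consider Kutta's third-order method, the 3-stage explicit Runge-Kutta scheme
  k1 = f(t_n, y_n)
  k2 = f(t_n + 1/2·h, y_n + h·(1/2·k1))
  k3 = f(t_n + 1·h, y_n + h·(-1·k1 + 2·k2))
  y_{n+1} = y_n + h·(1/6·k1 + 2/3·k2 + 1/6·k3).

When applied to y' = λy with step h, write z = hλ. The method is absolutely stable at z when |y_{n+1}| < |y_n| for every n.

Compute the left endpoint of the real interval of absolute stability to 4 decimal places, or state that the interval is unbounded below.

left endpoint -2.5127.

With y'=λy (z=hλ):
  order 3, 3-stage ⇒ R(z)=1+z+z^2/2+z^3/6
  (e.g. R(-0.75)=0.46094, |R|=0.46094)

Find x<0 with |R(x)|<1.
x=-0.75: |R|=0.4609
|R(-2.46)|=0.9154 |R(-2.01)|=0.3434 |R(-0.9)|=0.3835
Bisect:
  x_lo=-3.1325 |R|=2.3491  x_hi=-0.3110 |R|=0.7323
  mid=-1.72175 |R|=0.09021 →hi
  mid=-2.42711 |R|=0.86464 →hi
  mid=-2.77979 |R|=1.49618 →lo
  mid=-2.60345 |R|=1.15548 →lo
  mid=-2.51528 |R|=1.00417 →lo
  mid=-2.47119 |R|=0.93297 →hi
  mid=-2.49324 |R|=0.96821 →hi
  mid=-2.50426 |R|=0.98610 →hi
  mid=-2.50977 |R|=0.99511 →hi
  mid=-2.51252 |R|=0.99963 →hi
  ...
  [-2.51287,-2.51270] ⇒ x*=-2.5127
Interval (-2.5127, 0).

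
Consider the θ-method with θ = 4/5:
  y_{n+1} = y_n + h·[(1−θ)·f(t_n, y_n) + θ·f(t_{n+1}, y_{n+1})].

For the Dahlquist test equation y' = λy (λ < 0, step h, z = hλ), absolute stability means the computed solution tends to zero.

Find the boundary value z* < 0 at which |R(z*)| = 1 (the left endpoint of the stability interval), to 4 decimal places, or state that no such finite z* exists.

Test eqn y'=λy, z=hλ:
  y_{n+1} = y_n + z·[1/5·y_n + 4/5·y_{n+1}] ⇒ (1 − 4/5z)y_{n+1} = (1 + 1/5z)y_n
  so R(z) = (1 + 1/5z)/(1 − 4/5z).

Need |R(x)|<1, x<0.
x=-0.77: |R|=0.5235
x=-2: |R|=0.2308
x=-10: |R|=0.1111
x=-100: |R|=0.2346
θ=4/5≥1/2 ⇒ |1+1/5x|<|1−4/5x| ∀x<0 ⇒ interval (−∞,0).

(−∞, 0) — no finite endpoint.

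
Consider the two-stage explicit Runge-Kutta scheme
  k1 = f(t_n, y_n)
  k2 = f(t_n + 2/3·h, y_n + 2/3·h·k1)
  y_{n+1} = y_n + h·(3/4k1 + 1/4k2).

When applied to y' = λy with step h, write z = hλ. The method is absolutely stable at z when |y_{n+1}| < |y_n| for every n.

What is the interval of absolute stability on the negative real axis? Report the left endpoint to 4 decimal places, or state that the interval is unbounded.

z∈(-6.0000,0).

On y'=λy, z=hλ:
  k1=λy_n ⇒ h·k1=z·y_n;  k2=λ(1+2/3z)y_n ⇒ h·k2=z(1+2/3z)y_n
  y_{n+1}/y_n = 1 + 3/4z + 1/4z(1+2/3z) = 1 + z + 1/6z²
  Hence R(z) = 1 + z + 1/6z².

Boundary: |R(x)|=1, x<0.
x=-1.56: |R|=0.1544
R=1: x+1/6x²=0 ⇒ x=−6=-6.0000; min R=1−1/(4·1/6)=-0.5000>−1
Confirm numerically:
  x=-4.993: |R|=0.16201 <1
  x=-4.048: |R|=0.31695 <1
  x=-3.189: |R|=0.49405 <1
  x=-2.974: |R|=0.49989 <1
  x=-6.277: |R|=1.28979 >1
  x=-6.121: |R|=1.12344 >1
So |R|<1 on (-6.0000, 0).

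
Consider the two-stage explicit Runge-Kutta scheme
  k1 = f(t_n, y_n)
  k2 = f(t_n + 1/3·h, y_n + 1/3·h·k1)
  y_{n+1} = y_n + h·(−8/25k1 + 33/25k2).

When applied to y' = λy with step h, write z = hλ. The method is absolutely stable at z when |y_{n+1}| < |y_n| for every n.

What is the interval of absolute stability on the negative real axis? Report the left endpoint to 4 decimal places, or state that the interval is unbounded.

On y'=λy, z=hλ:
  k1=λy_n ⇒ h·k1=z·y_n;  k2=λ(1+1/3z)y_n ⇒ h·k2=z(1+1/3z)y_n
  y_{n+1}/y_n = 1 − 8/25z + 33/25z(1+1/3z) = 1 + z + 11/25z²
  R(z) = 1 + z + 11/25z².

Need |R(x)|<1, x<0.
x=-1.72: |R|=0.5817
R=1: x+11/25x²=0 ⇒ x=−25/11=-2.2727; min R=1−1/(4·11/25)=0.4318>−1
Confirm numerically:
  x=-2.099: |R|=0.83955 <1
  x=-1.579: |R|=0.51803 <1
  x=-1.345: |R|=0.45097 <1
  x=-2.750: |R|=1.57750 >1
  x=-2.533: |R|=1.29008 >1
  x=-2.410: |R|=1.14556 >1
So |R|<1 on (-2.2727, 0).

(-2.2727, 0).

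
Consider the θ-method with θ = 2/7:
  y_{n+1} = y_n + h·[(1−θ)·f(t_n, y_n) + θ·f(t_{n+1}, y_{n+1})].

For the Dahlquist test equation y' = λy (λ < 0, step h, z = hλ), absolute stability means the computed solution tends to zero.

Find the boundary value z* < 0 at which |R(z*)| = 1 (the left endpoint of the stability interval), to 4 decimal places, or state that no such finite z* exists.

On y'=λy, z=hλ:
  y_{n+1} = y_n + z·[5/7·y_n + 2/7·y_{n+1}] ⇒ (1 − 2/7z)y_{n+1} = (1 + 5/7z)y_n
  R(z) = (1 + 5/7z)/(1 − 2/7z).

Boundary: |R(x)|=1, x<0.
x=-1.04: |R|=0.1982
R=−1: 1+5/7x = −1+2/7x ⇒ -3/7x=2 ⇒ x=2/(-3/7)=-4.6667
Confirm numerically:
  x=-3.162: |R|=0.66121 <1
  x=-2.649: |R|=0.50781 <1
  x=-1.885: |R|=0.22516 <1
  x=-5.154: |R|=1.08447 >1
  x=-5.115: |R|=1.07806 >1
Stable set (-4.6667, 0).

z* = -4.6667.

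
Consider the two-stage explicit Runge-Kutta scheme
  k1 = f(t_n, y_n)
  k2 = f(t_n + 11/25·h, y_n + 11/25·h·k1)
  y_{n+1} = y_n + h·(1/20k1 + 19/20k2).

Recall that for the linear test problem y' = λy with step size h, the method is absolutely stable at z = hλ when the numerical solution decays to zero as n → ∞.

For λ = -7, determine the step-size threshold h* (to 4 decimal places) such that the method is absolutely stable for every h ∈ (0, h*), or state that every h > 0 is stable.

(-2.3923,0); λ=-7 ⇒ h* = (500/209)/7 = 0.3418.

On y'=λy, z=hλ:
  k1=λy_n ⇒ h·k1=z·y_n;  k2=λ(1+11/25z)y_n ⇒ h·k2=z(1+11/25z)y_n
  y_{n+1}/y_n = 1 + 1/20z + 19/20z(1+11/25z) = 1 + z + 209/500z²
  R(z) = 1 + z + 209/500z².

Find x<0 with |R(x)|<1.
x=-1.18: |R|=0.4020
R=1: x+209/500x²=0 ⇒ x=−500/209=-2.3923; min R=1−1/(4·209/500)=0.4019>−1
Confirm numerically:
  x=-2.172: |R|=0.79995 <1
  x=-1.929: |R|=0.62640 <1
  x=-1.822: |R|=0.56563 <1
  x=-1.797: |R|=0.55281 <1
  x=-2.461: |R|=1.07063 >1
  x=-2.444: |R|=1.05277 >1
Interval (-2.3923, 0).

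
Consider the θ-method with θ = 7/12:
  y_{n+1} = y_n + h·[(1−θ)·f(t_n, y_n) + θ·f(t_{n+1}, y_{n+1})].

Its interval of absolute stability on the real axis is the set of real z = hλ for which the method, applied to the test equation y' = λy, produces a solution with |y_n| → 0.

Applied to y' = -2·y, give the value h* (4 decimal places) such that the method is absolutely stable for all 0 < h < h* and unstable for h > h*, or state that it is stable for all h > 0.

Test eqn y'=λy, z=hλ:
  y_{n+1} = y_n + z·[5/12·y_n + 7/12·y_{n+1}] ⇒ (1 − 7/12z)y_{n+1} = (1 + 5/12z)y_n
  so R(z) = (1 + 5/12z)/(1 − 7/12z).

Find x<0 with |R(x)|<1.
x=-1.05: |R|=0.3488
x=-2: |R|=0.0769
x=-10: |R|=0.4634
x=-100: |R|=0.6854
θ=7/12≥1/2 ⇒ |1+5/12x|<|1−7/12x| ∀x<0 ⇒ interval (−∞,0).

interval (−∞, 0). Any h>0 works for λ=-2.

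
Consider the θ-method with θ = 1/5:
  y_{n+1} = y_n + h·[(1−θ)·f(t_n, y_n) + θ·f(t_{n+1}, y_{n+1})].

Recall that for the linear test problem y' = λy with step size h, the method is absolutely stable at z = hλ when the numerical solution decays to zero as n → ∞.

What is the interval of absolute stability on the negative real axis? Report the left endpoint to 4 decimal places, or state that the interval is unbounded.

Set f=λy, z=hλ:
  y_{n+1} = y_n + z·[4/5·y_n + 1/5·y_{n+1}] ⇒ (1 − 1/5z)y_{n+1} = (1 + 4/5z)y_n
  Hence R(z) = (1 + 4/5z)/(1 − 1/5z).

Boundary: |R(x)|=1, x<0.
x=-1.74: |R|=0.2908
R=−1: 1+4/5x = −1+1/5x ⇒ -3/5x=2 ⇒ x=2/(-3/5)=-3.3333
Confirm numerically:
  x=-2.531: |R|=0.68039 <1
  x=-2.266: |R|=0.55932 <1
  x=-2.100: |R|=0.47887 <1
  x=-3.769: |R|=1.14905 >1
  x=-3.692: |R|=1.12379 >1
Stable set (-3.3333, 0).

(-3.3333, 0).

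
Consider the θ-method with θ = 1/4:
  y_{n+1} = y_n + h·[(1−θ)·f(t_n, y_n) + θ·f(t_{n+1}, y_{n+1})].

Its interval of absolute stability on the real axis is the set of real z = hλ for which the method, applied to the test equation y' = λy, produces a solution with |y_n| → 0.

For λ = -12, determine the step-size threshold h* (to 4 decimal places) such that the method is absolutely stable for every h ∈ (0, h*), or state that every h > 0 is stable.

(-4.0000,0); λ=-12 ⇒ h* = (4)/12 = 0.3333.

Set f=λy, z=hλ:
  y_{n+1} = y_n + z·[3/4·y_n + 1/4·y_{n+1}] ⇒ (1 − 1/4z)y_{n+1} = (1 + 3/4z)y_n
  R(z) = (1 + 3/4z)/(1 − 1/4z).

Solve |R(x)|<1 on ℝ⁻.
x=-0.73: |R|=0.3827
R=−1: 1+3/4x = −1+1/4x ⇒ -1/2x=2 ⇒ x=2/(-1/2)=-4.0000
Confirm numerically:
  x=-3.273: |R|=0.80008 <1
  x=-2.261: |R|=0.44450 <1
  x=-1.752: |R|=0.21836 <1
  x=-1.733: |R|=0.20914 <1
  x=-4.522: |R|=1.12251 >1
  x=-4.187: |R|=1.04568 >1
  x=-4.108: |R|=1.02664 >1
Stable set (-4.0000, 0).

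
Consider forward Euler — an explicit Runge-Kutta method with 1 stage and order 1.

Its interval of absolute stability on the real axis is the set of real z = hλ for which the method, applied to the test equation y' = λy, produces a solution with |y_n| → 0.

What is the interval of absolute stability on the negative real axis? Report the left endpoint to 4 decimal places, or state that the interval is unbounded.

Set f=λy, z=hλ:
  order 1, 1-stage ⇒ R(z)=1+z
  (e.g. R(-1.07)=-0.07000, |R|=0.07000)

Find x<0 with |R(x)|<1.
x=-1.07: |R|=0.0700
|R(-2.38)|=1.3800 |R(-2.15)|=1.1500 |R(-1.13)|=0.1300
Bisect:
  x_lo=-2.4135 |R|=1.4135  x_hi=-0.3174 |R|=0.6826
  mid=-1.36545 |R|=0.36545 →hi
  mid=-1.88949 |R|=0.88949 →hi
  mid=-2.15150 |R|=1.15150 →lo
  mid=-2.02050 |R|=1.02050 →lo
  mid=-1.95499 |R|=0.95499 →hi
  mid=-1.98774 |R|=0.98774 →hi
  mid=-2.00412 |R|=1.00412 →lo
  mid=-1.99593 |R|=0.99593 →hi
  ...
  [-2.00002,-1.99990] ⇒ x*=-2.0000
Stable set (-2.0000, 0).

z∈(-2.0000,0).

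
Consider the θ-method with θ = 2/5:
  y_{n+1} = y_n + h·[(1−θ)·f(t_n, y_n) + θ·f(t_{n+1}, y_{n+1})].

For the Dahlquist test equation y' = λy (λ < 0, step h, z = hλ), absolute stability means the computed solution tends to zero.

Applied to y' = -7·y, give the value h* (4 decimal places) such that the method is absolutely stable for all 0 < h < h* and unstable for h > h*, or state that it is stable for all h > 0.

(-10.0000,0); λ=-7 ⇒ h* = (10)/7 = 1.4286.

Test eqn y'=λy, z=hλ:
  y_{n+1} = y_n + z·[3/5·y_n + 2/5·y_{n+1}] ⇒ (1 − 2/5z)y_{n+1} = (1 + 3/5z)y_n
  ⇒ R(z) = (1 + 3/5z)/(1 − 2/5z).

Need |R(x)|<1, x<0.
x=-0.67: |R|=0.4716
R=−1: 1+3/5x = −1+2/5x ⇒ -1/5x=2 ⇒ x=2/(-1/5)=-10.0000
Confirm numerically:
  x=-8.601: |R|=0.93699 <1
  x=-8.328: |R|=0.92279 <1
  x=-5.089: |R|=0.67644 <1
  x=-5.036: |R|=0.67065 <1
  x=-10.555: |R|=1.02126 >1
  x=-10.471: |R|=1.01816 >1
  x=-10.361: |R|=1.01403 >1
Interval (-10.0000, 0).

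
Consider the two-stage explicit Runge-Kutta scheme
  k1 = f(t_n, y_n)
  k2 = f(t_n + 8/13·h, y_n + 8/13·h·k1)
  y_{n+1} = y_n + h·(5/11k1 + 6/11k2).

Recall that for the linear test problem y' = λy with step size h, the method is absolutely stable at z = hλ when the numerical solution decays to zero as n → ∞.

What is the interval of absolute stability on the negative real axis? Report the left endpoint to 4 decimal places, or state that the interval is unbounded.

Test eqn y'=λy, z=hλ:
  k1=λy_n ⇒ h·k1=z·y_n;  k2=λ(1+8/13z)y_n ⇒ h·k2=z(1+8/13z)y_n
  y_{n+1}/y_n = 1 + 5/11z + 6/11z(1+8/13z) = 1 + z + 48/143z²
  ⇒ R(z) = 1 + z + 48/143z².

Solve |R(x)|<1 on ℝ⁻.
x=-1.52: |R|=0.2555
R=1: x+48/143x²=0 ⇒ x=−143/48=-2.9792; min R=1−1/(4·48/143)=0.2552>−1
Confirm numerically:
  x=-2.719: |R|=0.76255 <1
  x=-2.216: |R|=0.43233 <1
  x=-1.921: |R|=0.31768 <1
  x=-1.477: |R|=0.25526 <1
  x=-3.578: |R|=1.71920 >1
  x=-3.438: |R|=1.52950 >1
  x=-3.330: |R|=1.39215 >1
So |R|<1 on (-2.9792, 0).

(-2.9792, 0).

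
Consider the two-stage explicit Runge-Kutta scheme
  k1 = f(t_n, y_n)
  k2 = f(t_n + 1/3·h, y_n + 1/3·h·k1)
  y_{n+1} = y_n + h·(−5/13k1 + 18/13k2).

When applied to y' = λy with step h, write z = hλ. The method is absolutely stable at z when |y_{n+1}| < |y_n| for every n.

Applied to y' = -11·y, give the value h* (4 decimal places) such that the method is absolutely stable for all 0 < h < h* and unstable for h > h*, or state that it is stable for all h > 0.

Set f=λy, z=hλ:
  k1=λy_n ⇒ h·k1=z·y_n;  k2=λ(1+1/3z)y_n ⇒ h·k2=z(1+1/3z)y_n
  y_{n+1}/y_n = 1 − 5/13z + 18/13z(1+1/3z) = 1 + z + 6/13z²
  ⇒ R(z) = 1 + z + 6/13z².

Find x<0 with |R(x)|<1.
x=-1.01: |R|=0.4608
R=1: x+6/13x²=0 ⇒ x=−13/6=-2.1667; min R=1−1/(4·6/13)=0.4583>−1
Confirm numerically:
  x=-1.835: |R|=0.71910 <1
  x=-1.705: |R|=0.63670 <1
  x=-1.272: |R|=0.47476 <1
  x=-2.476: |R|=1.35350 >1
  x=-2.374: |R|=1.22717 >1
Stable set (-2.1667, 0).

(-2.1667,0); λ=-11 ⇒ h* = (13/6)/11 = 0.1970.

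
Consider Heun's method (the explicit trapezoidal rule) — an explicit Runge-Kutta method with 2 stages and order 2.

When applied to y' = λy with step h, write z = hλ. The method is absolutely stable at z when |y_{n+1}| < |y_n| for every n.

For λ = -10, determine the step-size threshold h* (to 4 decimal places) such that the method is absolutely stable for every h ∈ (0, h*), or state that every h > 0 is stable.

Set f=λy, z=hλ:
  order 2, 2-stage ⇒ R(z)=1+z+z^2/2
  (e.g. R(-0.8)=0.52000, |R|=0.52000)

Find x<0 with |R(x)|<1.
x=-0.8: |R|=0.5200
|R(-2.01)|=1.0100 |R(-1.26)|=0.5338 |R(-0.91)|=0.5041
Bisect:
  x_lo=-2.5896 |R|=1.7633  x_hi=-0.3145 |R|=0.7349
  mid=-1.45203 |R|=0.60217 →hi
  mid=-2.02079 |R|=1.02101 →lo
  mid=-1.73641 |R|=0.77115 →hi
  mid=-1.87860 |R|=0.88597 →hi
  mid=-1.94970 |R|=0.95096 →hi
  mid=-1.98525 |R|=0.98535 →hi
  mid=-2.00302 |R|=1.00302 →lo
  mid=-1.99413 |R|=0.99415 →hi
  ...
  [-2.00010,-1.99996] ⇒ x*=-2.0000
Stable set (-2.0000, 0).

(-2.0000,0); λ=-10 ⇒ h* = 0.2000.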